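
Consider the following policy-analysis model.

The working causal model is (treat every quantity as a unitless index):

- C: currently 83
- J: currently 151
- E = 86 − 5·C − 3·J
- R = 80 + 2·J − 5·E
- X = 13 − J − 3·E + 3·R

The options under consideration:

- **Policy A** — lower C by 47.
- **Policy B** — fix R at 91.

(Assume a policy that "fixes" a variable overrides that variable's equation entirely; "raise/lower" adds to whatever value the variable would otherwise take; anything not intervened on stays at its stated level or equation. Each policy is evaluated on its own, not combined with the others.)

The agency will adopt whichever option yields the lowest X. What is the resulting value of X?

Policy A (C − 47):
  C = 83 − 47 = 36
  J = 151
  E = 86 − 5·36 − 3·151 = -547
  R = 80 + 2·151 − 5·(-547) = 3117
  X = 13 − 151 − 3·(-547) + 3·3117 = 10854
Policy B (R := 91):
  C = 83
  J = 151
  E = 86 − 5·83 − 3·151 = -782
  R = 91
  X = 13 − 151 − 3·(-782) + 3·91 = 2481
Comparing — Policy A: X=10854, Policy B: X=2481. Lowest is 2481 (Policy B).

2481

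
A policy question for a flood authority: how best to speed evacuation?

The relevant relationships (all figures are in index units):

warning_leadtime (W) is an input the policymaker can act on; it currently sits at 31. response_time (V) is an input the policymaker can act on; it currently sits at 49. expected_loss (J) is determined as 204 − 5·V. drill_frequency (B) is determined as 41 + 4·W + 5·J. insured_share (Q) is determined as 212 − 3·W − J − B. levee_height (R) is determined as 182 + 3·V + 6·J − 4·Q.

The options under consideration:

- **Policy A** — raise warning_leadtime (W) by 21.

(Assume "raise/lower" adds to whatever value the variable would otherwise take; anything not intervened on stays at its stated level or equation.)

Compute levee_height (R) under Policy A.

Policy A (W + 21):
  W = 31 + 21 = 52
  V = 49
  J = 204 − 5·49 = -41
  B = 41 + 4·52 + 5·(-41) = 44
  Q = 212 − 3·52 − (-41) − 44 = 53
  R = 182 + 3·49 + 6·(-41) − 4·53 = -129

-129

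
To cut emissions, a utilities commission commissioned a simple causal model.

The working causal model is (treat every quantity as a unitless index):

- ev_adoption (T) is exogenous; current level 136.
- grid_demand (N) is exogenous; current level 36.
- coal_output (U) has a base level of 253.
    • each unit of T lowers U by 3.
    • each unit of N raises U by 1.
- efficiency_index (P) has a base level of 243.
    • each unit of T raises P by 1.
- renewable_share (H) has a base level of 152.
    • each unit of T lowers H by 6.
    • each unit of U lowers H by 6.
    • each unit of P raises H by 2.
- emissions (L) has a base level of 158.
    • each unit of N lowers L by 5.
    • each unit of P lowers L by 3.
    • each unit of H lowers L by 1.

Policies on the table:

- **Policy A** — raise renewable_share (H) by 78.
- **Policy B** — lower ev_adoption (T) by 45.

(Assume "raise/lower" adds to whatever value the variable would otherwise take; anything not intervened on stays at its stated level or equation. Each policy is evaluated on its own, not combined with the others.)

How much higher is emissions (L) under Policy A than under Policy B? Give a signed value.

-843

Policy A (H + 78):
  T = 136
  N = 36
  U = 253 − 3·136 + 36 = -119
  P = 243 + 136 = 379
  H = 152 − 6·136 − 6·(-119) + 2·379 (+78 from intervention) = 886
  L = 158 − 5·36 − 3·379 − 886 = -2045
Policy B (T − 45):
  T = 136 − 45 = 91
  N = 36
  U = 253 − 3·91 + 36 = 16
  P = 243 + 91 = 334
  H = 152 − 6·91 − 6·16 + 2·334 = 178
  L = 158 − 5·36 − 3·334 − 178 = -1202
L: -2045 − (-1202) = -843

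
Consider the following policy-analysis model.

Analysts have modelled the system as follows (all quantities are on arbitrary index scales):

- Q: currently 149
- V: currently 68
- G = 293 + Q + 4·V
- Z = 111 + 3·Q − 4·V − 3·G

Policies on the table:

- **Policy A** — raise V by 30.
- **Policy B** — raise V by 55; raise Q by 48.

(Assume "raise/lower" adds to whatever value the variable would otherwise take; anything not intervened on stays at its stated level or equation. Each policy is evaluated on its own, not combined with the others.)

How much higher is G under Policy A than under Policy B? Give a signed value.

Policy A (V + 30):
  Q = 149
  V = 68 + 30 = 98
  G = 293 + 149 + 4·98 = 834
Policy B (V + 55, Q + 48):
  Q = 149 + 48 = 197
  V = 68 + 55 = 123
  G = 293 + 197 + 4·123 = 982
G: 834 − 982 = -148

-148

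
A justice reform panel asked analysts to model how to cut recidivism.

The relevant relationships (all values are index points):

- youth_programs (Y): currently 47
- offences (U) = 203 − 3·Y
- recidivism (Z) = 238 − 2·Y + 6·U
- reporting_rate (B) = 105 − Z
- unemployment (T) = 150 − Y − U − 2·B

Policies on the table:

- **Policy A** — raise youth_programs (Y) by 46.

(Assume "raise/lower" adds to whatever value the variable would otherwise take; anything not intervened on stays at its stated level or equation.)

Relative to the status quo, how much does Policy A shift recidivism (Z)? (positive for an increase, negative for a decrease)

-920

Baseline:
  Y = 47
  U = 203 − 3·47 = 62
  Z = 238 − 2·47 + 6·62 = 516
Policy A (Y + 46):
  Y = 47 + 46 = 93
  U = 203 − 3·93 = -76
  Z = 238 − 2·93 + 6·(-76) = -404
Change in Z: -404 − 516 = -920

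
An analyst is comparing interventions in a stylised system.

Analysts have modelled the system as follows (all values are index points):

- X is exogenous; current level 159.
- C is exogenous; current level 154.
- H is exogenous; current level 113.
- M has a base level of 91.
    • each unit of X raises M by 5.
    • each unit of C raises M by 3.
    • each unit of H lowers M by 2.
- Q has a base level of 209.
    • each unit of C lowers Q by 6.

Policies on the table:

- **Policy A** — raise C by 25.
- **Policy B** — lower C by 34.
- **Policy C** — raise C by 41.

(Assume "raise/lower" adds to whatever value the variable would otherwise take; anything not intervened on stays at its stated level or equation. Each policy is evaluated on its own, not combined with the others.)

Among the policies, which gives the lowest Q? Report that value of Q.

Policy A (C + 25):
  C = 154 + 25 = 179
  Q = 209 − 6·179 = -865
Policy B (C − 34):
  C = 154 − 34 = 120
  Q = 209 − 6·120 = -511
Policy C (C + 41):
  C = 154 + 41 = 195
  Q = 209 − 6·195 = -961
Comparing — Policy A: Q=-865, Policy B: Q=-511, Policy C: Q=-961. Lowest is -961 (Policy C).

-961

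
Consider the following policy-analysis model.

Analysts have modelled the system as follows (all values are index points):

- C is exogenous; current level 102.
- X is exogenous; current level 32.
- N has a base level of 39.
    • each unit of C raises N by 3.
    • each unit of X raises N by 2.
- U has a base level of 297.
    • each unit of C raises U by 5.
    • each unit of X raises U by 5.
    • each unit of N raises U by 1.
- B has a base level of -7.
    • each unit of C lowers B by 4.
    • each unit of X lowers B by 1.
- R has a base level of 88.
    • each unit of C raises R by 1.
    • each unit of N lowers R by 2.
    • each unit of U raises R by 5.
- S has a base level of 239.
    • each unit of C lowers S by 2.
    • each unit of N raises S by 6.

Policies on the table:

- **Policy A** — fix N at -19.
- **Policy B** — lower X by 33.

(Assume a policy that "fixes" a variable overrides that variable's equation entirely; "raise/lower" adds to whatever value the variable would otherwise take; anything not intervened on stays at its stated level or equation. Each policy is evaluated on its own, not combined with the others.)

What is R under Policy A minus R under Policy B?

-261

Policy A (N := -19):
  C = 102
  X = 32
  N = -19
  U = 297 + 5·102 + 5·32 + (-19) = 948
  R = 88 + 102 − 2·(-19) + 5·948 = 4968
Policy B (X − 33):
  C = 102
  X = 32 − 33 = -1
  N = 39 + 3·102 + 2·(-1) = 343
  U = 297 + 5·102 + 5·(-1) + 343 = 1145
  R = 88 + 102 − 2·343 + 5·1145 = 5229
R: 4968 − 5229 = -261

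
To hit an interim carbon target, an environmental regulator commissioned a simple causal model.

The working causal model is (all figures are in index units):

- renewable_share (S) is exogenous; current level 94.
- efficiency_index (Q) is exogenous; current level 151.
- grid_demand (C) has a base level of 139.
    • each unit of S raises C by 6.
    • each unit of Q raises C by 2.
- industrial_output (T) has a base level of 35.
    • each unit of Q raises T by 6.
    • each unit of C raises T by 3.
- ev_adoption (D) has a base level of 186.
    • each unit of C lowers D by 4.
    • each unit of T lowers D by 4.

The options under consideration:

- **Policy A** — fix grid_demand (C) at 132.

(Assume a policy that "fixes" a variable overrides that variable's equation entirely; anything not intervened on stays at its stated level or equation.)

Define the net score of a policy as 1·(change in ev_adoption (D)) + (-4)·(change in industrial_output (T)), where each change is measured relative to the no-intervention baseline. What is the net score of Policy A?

Baseline:
  S = 94
  Q = 151
  C = 139 + 6·94 + 2·151 = 1005
  T = 35 + 6·151 + 3·1005 = 3956
  D = 186 − 4·1005 − 4·3956 = -19658
Policy A (C := 132):
  S = 94
  Q = 151
  C = 132
  T = 35 + 6·151 + 3·132 = 1337
  D = 186 − 4·132 − 4·1337 = -5690
ΔD = -5690 − (-19658) = 13968; ΔT = 1337 − 3956 = -2619
Score = 1·13968 + (-4)·(-2619) = 24444

24444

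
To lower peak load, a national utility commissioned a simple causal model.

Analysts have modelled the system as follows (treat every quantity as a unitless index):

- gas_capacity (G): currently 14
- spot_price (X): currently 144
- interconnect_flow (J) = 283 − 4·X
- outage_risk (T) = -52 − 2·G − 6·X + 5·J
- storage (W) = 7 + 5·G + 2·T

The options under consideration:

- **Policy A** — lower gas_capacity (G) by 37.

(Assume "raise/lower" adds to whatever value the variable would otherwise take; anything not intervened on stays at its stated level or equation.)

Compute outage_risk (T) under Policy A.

Policy A (G − 37):
  G = 14 − 37 = -23
  X = 144
  J = 283 − 4·144 = -293
  T = -52 − 2·(-23) − 6·144 + 5·(-293) = -2335

-2335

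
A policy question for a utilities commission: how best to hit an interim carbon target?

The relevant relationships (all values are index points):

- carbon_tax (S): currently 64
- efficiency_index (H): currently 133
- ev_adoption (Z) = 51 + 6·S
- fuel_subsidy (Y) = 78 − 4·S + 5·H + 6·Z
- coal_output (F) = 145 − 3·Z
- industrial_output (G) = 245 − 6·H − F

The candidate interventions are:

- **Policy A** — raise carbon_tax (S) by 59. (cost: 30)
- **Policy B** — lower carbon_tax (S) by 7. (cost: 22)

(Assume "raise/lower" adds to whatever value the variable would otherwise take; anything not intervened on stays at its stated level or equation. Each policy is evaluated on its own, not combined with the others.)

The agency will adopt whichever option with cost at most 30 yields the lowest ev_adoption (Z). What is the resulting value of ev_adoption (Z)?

Policy A (S + 59):
  S = 64 + 59 = 123
  Z = 51 + 6·123 = 789
Policy B (S − 7):
  S = 64 − 7 = 57
  Z = 51 + 6·57 = 393
Comparing — Policy A: Z=789, Policy B: Z=393. Lowest is 393 (Policy B).

393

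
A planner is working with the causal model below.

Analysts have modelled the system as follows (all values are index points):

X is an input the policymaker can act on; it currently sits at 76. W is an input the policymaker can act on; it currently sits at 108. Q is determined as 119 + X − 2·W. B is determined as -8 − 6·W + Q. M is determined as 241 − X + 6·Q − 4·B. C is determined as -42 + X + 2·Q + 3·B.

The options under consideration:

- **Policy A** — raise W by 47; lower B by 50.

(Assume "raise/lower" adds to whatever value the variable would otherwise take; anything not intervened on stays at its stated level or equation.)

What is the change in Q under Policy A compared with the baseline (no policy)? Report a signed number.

-94

Baseline:
  X = 76
  W = 108
  Q = 119 + 76 − 2·108 = -21
Policy A (W + 47, B − 50):
  X = 76
  W = 108 + 47 = 155
  Q = 119 + 76 − 2·155 = -115
Change in Q: -115 − (-21) = -94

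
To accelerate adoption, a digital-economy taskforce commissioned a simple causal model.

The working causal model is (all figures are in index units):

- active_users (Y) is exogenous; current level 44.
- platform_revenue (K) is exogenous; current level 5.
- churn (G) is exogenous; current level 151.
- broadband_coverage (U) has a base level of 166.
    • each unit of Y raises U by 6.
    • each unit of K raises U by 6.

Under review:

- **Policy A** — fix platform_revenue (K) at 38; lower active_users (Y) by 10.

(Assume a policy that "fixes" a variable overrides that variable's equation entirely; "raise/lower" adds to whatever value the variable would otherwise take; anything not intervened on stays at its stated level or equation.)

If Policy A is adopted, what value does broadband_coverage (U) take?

598

Policy A (K := 38, Y − 10):
  Y = 44 − 10 = 34
  K = 38
  U = 166 + 6·34 + 6·38 = 598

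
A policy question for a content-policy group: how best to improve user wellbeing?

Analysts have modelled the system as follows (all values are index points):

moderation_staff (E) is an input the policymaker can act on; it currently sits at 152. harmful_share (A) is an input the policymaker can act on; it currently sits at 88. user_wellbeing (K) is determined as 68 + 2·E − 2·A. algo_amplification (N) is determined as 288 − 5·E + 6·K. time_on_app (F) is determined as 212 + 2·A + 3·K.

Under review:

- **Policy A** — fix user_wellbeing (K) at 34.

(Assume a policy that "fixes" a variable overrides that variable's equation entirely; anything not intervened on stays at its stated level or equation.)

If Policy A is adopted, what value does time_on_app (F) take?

Policy A (K := 34):
  E = 152
  A = 88
  K = 34
  F = 212 + 2·88 + 3·34 = 490

490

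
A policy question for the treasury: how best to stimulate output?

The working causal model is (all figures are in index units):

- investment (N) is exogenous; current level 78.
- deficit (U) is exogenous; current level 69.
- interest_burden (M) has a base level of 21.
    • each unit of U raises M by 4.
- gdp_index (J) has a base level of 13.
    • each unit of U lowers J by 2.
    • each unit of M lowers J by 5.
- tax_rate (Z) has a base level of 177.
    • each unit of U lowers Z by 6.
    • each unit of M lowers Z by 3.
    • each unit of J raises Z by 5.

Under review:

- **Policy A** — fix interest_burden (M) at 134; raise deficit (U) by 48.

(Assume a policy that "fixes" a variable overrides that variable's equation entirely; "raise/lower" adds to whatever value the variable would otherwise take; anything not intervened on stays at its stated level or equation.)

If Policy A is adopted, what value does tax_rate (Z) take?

-5382

Policy A (M := 134, U + 48):
  U = 69 + 48 = 117
  M = 134
  J = 13 − 2·117 − 5·134 = -891
  Z = 177 − 6·117 − 3·134 + 5·(-891) = -5382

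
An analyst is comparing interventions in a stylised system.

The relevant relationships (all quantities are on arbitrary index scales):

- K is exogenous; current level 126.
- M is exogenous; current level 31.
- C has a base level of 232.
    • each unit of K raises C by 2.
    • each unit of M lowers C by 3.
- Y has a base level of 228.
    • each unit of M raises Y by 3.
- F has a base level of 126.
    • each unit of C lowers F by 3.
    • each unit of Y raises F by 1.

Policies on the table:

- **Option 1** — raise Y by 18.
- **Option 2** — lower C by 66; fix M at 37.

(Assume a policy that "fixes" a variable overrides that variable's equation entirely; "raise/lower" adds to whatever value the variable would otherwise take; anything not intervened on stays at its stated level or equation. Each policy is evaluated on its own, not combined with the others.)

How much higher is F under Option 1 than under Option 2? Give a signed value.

-252

Option 1 (Y + 18):
  K = 126
  M = 31
  C = 232 + 2·126 − 3·31 = 391
  Y = 228 + 3·31 (+18 from intervention) = 339
  F = 126 − 3·391 + 339 = -708
Option 2 (C − 66, M := 37):
  K = 126
  M = 37
  C = 232 + 2·126 − 3·37 (−66 from intervention) = 307
  Y = 228 + 3·37 = 339
  F = 126 − 3·307 + 339 = -456
F: -708 − (-456) = -252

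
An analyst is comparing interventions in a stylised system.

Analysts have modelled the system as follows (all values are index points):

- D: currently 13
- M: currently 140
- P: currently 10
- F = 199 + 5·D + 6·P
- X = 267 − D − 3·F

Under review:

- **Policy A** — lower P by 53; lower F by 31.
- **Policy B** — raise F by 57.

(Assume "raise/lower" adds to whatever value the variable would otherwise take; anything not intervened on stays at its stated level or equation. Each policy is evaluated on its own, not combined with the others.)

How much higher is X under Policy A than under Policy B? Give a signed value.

1218

Policy A (P − 53, F − 31):
  D = 13
  P = 10 − 53 = -43
  F = 199 + 5·13 + 6·(-43) (−31 from intervention) = -25
  X = 267 − 13 − 3·(-25) = 329
Policy B (F + 57):
  D = 13
  P = 10
  F = 199 + 5·13 + 6·10 (+57 from intervention) = 381
  X = 267 − 13 − 3·381 = -889
X: 329 − (-889) = 1218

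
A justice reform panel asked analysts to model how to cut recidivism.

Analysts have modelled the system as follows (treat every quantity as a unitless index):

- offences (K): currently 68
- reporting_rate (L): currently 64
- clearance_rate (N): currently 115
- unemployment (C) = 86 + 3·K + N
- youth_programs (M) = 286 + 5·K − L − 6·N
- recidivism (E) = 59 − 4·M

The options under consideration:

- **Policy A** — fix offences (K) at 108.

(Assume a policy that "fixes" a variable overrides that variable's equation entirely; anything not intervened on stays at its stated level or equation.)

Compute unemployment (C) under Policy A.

Policy A (K := 108):
  K = 108
  N = 115
  C = 86 + 3·108 + 115 = 525

525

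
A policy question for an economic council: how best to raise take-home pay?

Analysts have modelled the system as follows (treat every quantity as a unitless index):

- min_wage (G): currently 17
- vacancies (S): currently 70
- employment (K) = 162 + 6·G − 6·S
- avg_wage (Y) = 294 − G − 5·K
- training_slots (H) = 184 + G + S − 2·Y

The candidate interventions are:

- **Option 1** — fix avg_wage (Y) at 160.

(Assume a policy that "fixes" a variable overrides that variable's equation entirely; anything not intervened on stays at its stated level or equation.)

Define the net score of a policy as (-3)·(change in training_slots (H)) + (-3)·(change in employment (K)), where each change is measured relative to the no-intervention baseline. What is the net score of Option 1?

-5382

Baseline:
  G = 17
  S = 70
  K = 162 + 6·17 − 6·70 = -156
  Y = 294 − 17 − 5·(-156) = 1057
  H = 184 + 17 + 70 − 2·1057 = -1843
Option 1 (Y := 160):
  G = 17
  S = 70
  K = 162 + 6·17 − 6·70 = -156
  Y = 160
  H = 184 + 17 + 70 − 2·160 = -49
ΔH = -49 − (-1843) = 1794; ΔK = -156 − (-156) = 0
Score = (-3)·1794 + (-3)·0 = -5382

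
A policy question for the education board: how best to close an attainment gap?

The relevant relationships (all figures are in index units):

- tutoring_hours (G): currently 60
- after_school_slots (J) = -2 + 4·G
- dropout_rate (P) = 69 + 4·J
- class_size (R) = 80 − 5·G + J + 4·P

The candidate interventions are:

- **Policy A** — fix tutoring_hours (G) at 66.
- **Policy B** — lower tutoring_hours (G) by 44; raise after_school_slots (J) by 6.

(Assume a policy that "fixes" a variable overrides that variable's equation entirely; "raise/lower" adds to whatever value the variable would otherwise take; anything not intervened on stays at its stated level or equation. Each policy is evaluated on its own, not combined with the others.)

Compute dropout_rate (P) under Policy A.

Policy A (G := 66):
  G = 66
  J = -2 + 4·66 = 262
  P = 69 + 4·262 = 1117

1117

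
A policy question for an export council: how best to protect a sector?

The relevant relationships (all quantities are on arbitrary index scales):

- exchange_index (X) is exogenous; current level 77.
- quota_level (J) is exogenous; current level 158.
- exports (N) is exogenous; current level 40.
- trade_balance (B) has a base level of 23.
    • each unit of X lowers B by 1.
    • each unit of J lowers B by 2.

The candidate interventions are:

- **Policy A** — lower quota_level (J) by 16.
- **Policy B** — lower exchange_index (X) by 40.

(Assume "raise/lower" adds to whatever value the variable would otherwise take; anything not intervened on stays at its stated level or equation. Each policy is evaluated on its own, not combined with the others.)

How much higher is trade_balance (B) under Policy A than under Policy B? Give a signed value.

Policy A (J − 16):
  X = 77
  J = 158 − 16 = 142
  B = 23 − 77 − 2·142 = -338
Policy B (X − 40):
  X = 77 − 40 = 37
  J = 158
  B = 23 − 37 − 2·158 = -330
B: -338 − (-330) = -8

-8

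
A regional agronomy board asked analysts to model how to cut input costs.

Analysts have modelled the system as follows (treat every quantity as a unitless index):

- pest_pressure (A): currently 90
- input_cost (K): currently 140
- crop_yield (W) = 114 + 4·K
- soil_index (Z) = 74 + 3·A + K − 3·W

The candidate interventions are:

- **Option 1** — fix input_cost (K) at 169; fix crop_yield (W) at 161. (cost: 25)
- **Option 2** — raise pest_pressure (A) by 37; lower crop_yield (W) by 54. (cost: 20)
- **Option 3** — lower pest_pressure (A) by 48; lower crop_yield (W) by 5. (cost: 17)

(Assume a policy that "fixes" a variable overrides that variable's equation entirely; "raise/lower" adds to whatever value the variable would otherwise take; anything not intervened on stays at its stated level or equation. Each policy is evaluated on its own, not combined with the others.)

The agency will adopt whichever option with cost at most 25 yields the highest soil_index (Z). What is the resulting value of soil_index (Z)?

Option 1 (K := 169, W := 161):
  A = 90
  K = 169
  W = 161
  Z = 74 + 3·90 + 169 − 3·161 = 30
Option 2 (A + 37, W − 54):
  A = 90 + 37 = 127
  K = 140
  W = 114 + 4·140 (−54 from intervention) = 620
  Z = 74 + 3·127 + 140 − 3·620 = -1265
Option 3 (A − 48, W − 5):
  A = 90 − 48 = 42
  K = 140
  W = 114 + 4·140 (−5 from intervention) = 669
  Z = 74 + 3·42 + 140 − 3·669 = -1667
Comparing — Option 1: Z=30, Option 2: Z=-1265, Option 3: Z=-1667. Highest is 30 (Option 1).

30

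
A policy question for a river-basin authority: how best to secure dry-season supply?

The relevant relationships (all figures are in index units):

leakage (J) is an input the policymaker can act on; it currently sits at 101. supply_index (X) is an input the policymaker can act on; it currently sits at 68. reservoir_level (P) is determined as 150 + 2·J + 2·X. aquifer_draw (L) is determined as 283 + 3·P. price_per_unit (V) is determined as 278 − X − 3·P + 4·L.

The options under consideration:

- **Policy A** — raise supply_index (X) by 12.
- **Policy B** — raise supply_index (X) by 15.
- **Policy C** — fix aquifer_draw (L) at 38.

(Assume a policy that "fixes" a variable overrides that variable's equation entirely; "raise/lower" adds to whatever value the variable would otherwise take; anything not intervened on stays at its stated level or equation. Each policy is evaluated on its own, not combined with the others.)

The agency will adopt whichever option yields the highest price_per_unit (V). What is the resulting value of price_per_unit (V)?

Policy A (X + 12):
  J = 101
  X = 68 + 12 = 80
  P = 150 + 2·101 + 2·80 = 512
  L = 283 + 3·512 = 1819
  V = 278 − 80 − 3·512 + 4·1819 = 5938
Policy B (X + 15):
  J = 101
  X = 68 + 15 = 83
  P = 150 + 2·101 + 2·83 = 518
  L = 283 + 3·518 = 1837
  V = 278 − 83 − 3·518 + 4·1837 = 5989
Policy C (L := 38):
  J = 101
  X = 68
  P = 150 + 2·101 + 2·68 = 488
  L = 38
  V = 278 − 68 − 3·488 + 4·38 = -1102
Comparing — Policy A: V=5938, Policy B: V=5989, Policy C: V=-1102. Highest is 5989 (Policy B).

5989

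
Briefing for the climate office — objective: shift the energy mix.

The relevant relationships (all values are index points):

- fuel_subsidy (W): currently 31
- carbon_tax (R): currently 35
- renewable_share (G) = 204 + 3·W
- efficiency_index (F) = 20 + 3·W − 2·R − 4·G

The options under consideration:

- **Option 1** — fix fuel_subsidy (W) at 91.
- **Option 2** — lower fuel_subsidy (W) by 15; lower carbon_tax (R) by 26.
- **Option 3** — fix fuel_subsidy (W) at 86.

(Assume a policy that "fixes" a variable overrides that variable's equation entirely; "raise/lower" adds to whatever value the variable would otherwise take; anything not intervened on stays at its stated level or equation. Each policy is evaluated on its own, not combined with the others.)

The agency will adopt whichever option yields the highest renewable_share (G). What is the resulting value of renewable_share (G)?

Option 1 (W := 91):
  W = 91
  G = 204 + 3·91 = 477
Option 2 (W − 15, R − 26):
  W = 31 − 15 = 16
  G = 204 + 3·16 = 252
Option 3 (W := 86):
  W = 86
  G = 204 + 3·86 = 462
Comparing — Option 1: G=477, Option 2: G=252, Option 3: G=462. Highest is 477 (Option 1).

477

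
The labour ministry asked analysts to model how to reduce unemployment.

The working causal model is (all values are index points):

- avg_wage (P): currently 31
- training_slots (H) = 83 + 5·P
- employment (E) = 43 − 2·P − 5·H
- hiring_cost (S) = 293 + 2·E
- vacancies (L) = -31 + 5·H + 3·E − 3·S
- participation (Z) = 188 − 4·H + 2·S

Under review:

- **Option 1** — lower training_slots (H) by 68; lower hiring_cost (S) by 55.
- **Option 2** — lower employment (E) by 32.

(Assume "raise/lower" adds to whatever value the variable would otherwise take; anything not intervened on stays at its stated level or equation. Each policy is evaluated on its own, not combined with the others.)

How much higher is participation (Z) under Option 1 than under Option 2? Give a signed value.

1650

Option 1 (H − 68, S − 55):
  P = 31
  H = 83 + 5·31 (−68 from intervention) = 170
  E = 43 − 2·31 − 5·170 = -869
  S = 293 + 2·(-869) (−55 from intervention) = -1500
  Z = 188 − 4·170 + 2·(-1500) = -3492
Option 2 (E − 32):
  P = 31
  H = 83 + 5·31 = 238
  E = 43 − 2·31 − 5·238 (−32 from intervention) = -1241
  S = 293 + 2·(-1241) = -2189
  Z = 188 − 4·238 + 2·(-2189) = -5142
Z: -3492 − (-5142) = 1650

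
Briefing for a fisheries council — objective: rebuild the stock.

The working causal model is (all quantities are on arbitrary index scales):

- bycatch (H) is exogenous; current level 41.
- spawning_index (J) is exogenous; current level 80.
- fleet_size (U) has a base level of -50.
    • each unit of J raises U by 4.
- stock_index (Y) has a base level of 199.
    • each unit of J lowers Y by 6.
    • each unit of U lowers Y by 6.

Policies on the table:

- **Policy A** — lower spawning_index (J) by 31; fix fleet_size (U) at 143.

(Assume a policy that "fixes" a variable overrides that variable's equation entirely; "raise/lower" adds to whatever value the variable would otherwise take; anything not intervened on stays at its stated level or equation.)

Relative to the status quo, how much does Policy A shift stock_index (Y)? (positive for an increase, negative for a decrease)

Baseline:
  J = 80
  U = -50 + 4·80 = 270
  Y = 199 − 6·80 − 6·270 = -1901
Policy A (J − 31, U := 143):
  J = 80 − 31 = 49
  U = 143
  Y = 199 − 6·49 − 6·143 = -953
Change in Y: -953 − (-1901) = 948

948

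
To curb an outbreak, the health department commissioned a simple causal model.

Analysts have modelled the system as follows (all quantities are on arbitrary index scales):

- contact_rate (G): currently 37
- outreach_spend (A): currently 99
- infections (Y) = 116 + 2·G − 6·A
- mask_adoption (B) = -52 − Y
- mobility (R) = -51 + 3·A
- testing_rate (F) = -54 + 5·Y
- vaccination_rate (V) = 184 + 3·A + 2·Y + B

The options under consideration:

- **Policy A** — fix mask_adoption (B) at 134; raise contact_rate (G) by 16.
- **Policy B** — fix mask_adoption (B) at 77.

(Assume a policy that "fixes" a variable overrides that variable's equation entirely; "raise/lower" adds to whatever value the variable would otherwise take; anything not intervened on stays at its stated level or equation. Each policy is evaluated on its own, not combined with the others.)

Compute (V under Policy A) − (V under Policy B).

Policy A (B := 134, G + 16):
  G = 37 + 16 = 53
  A = 99
  Y = 116 + 2·53 − 6·99 = -372
  B = 134
  V = 184 + 3·99 + 2·(-372) + 134 = -129
Policy B (B := 77):
  G = 37
  A = 99
  Y = 116 + 2·37 − 6·99 = -404
  B = 77
  V = 184 + 3·99 + 2·(-404) + 77 = -250
V: -129 − (-250) = 121

121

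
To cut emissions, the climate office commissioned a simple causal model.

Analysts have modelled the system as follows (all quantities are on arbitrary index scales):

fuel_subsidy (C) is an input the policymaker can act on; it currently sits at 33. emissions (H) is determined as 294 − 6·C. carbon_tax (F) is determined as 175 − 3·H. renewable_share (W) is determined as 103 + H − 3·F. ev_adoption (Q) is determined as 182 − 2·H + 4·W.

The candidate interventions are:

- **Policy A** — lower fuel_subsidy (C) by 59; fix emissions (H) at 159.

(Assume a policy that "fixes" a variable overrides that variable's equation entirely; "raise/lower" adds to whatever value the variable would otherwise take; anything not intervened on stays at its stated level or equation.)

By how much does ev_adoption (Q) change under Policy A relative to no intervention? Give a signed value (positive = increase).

Baseline:
  C = 33
  H = 294 − 6·33 = 96
  F = 175 − 3·96 = -113
  W = 103 + 96 − 3·(-113) = 538
  Q = 182 − 2·96 + 4·538 = 2142
Policy A (C − 59, H := 159):
  C = 33 − 59 = -26
  H = 159
  F = 175 − 3·159 = -302
  W = 103 + 159 − 3·(-302) = 1168
  Q = 182 − 2·159 + 4·1168 = 4536
Change in Q: 4536 − 2142 = 2394

2394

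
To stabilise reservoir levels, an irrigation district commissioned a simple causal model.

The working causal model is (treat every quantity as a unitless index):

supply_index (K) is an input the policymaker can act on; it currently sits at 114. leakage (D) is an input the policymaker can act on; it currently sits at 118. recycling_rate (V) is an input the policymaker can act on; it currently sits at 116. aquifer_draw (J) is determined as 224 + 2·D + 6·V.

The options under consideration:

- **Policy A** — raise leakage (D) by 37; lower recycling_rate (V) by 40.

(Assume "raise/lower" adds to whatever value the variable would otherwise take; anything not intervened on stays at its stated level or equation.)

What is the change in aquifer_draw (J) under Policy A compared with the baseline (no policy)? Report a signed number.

Baseline:
  D = 118
  V = 116
  J = 224 + 2·118 + 6·116 = 1156
Policy A (D + 37, V − 40):
  D = 118 + 37 = 155
  V = 116 − 40 = 76
  J = 224 + 2·155 + 6·76 = 990
Change in J: 990 − 1156 = -166

-166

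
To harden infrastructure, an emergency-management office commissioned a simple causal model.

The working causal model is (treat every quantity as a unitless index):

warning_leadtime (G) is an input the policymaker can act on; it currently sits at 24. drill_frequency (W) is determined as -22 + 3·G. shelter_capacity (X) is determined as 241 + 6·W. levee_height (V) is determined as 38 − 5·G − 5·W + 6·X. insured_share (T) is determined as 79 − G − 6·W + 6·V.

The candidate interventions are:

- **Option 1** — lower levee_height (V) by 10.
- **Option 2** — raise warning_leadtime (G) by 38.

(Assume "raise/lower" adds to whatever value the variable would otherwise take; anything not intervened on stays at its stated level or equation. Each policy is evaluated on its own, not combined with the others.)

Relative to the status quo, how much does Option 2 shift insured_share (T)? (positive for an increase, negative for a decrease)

19342

Baseline:
  G = 24
  W = -22 + 3·24 = 50
  X = 241 + 6·50 = 541
  V = 38 − 5·24 − 5·50 + 6·541 = 2914
  T = 79 − 24 − 6·50 + 6·2914 = 17239
Option 2 (G + 38):
  G = 24 + 38 = 62
  W = -22 + 3·62 = 164
  X = 241 + 6·164 = 1225
  V = 38 − 5·62 − 5·164 + 6·1225 = 6258
  T = 79 − 62 − 6·164 + 6·6258 = 36581
Change in T: 36581 − 17239 = 19342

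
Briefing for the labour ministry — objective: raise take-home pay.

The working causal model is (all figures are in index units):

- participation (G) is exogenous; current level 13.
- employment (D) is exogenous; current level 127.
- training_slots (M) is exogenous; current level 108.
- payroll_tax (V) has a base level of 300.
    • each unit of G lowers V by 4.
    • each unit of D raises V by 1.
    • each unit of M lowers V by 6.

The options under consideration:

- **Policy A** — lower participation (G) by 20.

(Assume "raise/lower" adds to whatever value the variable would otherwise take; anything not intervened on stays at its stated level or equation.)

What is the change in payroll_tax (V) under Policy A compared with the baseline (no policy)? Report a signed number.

80

Baseline:
  G = 13
  D = 127
  M = 108
  V = 300 − 4·13 + 127 − 6·108 = -273
Policy A (G − 20):
  G = 13 − 20 = -7
  D = 127
  M = 108
  V = 300 − 4·(-7) + 127 − 6·108 = -193
Change in V: -193 − (-273) = 80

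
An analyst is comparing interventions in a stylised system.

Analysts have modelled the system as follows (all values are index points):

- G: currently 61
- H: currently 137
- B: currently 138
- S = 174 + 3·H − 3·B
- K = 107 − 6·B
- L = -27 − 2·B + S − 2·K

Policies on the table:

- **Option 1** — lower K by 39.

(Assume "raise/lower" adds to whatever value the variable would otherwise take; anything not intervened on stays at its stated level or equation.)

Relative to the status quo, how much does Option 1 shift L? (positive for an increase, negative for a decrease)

Baseline:
  H = 137
  B = 138
  S = 174 + 3·137 − 3·138 = 171
  K = 107 − 6·138 = -721
  L = -27 − 2·138 + 171 − 2·(-721) = 1310
Option 1 (K − 39):
  H = 137
  B = 138
  S = 174 + 3·137 − 3·138 = 171
  K = 107 − 6·138 (−39 from intervention) = -760
  L = -27 − 2·138 + 171 − 2·(-760) = 1388
Change in L: 1388 − 1310 = 78

78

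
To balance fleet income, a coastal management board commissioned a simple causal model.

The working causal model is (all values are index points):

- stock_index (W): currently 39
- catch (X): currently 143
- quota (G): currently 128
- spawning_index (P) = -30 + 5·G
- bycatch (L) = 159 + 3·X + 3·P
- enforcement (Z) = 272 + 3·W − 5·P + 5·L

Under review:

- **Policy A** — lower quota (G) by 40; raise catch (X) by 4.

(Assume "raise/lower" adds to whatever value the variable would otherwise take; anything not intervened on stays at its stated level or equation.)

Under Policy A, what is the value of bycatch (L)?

Policy A (G − 40, X + 4):
  X = 143 + 4 = 147
  G = 128 − 40 = 88
  P = -30 + 5·88 = 410
  L = 159 + 3·147 + 3·410 = 1830

1830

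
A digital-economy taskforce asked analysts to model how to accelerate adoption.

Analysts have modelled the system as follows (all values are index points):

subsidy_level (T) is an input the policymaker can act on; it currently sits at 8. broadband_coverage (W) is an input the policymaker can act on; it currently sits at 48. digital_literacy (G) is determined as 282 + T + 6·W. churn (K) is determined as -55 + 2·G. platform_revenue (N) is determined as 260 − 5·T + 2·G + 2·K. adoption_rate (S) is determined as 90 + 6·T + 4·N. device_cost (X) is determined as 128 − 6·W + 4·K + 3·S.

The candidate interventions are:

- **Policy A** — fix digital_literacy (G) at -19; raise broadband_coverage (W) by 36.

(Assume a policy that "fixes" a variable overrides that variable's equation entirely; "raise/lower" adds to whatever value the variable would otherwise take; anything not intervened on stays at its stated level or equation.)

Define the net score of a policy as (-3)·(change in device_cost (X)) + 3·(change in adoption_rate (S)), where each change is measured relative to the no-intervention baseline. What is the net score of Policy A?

100944

Baseline:
  T = 8
  W = 48
  G = 282 + 8 + 6·48 = 578
  K = -55 + 2·578 = 1101
  N = 260 − 5·8 + 2·578 + 2·1101 = 3578
  S = 90 + 6·8 + 4·3578 = 14450
  X = 128 − 6·48 + 4·1101 + 3·14450 = 47594
Policy A (G := -19, W + 36):
  T = 8
  W = 48 + 36 = 84
  G = -19
  K = -55 + 2·(-19) = -93
  N = 260 − 5·8 + 2·(-19) + 2·(-93) = -4
  S = 90 + 6·8 + 4·(-4) = 122
  X = 128 − 6·84 + 4·(-93) + 3·122 = -382
ΔX = -382 − 47594 = -47976; ΔS = 122 − 14450 = -14328
Score = (-3)·(-47976) + 3·(-14328) = 100944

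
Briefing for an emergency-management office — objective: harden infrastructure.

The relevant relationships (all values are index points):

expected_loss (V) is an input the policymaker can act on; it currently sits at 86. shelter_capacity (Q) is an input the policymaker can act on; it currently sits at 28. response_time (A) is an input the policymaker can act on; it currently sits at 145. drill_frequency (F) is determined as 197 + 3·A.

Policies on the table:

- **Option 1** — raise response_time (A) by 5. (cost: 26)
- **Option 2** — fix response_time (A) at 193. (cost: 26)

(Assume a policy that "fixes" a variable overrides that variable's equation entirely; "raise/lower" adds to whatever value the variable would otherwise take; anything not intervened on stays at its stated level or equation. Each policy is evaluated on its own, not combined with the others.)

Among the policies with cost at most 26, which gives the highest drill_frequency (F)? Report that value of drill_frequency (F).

Option 1 (A + 5):
  A = 145 + 5 = 150
  F = 197 + 3·150 = 647
Option 2 (A := 193):
  A = 193
  F = 197 + 3·193 = 776
Comparing — Option 1: F=647, Option 2: F=776. Highest is 776 (Option 2).

776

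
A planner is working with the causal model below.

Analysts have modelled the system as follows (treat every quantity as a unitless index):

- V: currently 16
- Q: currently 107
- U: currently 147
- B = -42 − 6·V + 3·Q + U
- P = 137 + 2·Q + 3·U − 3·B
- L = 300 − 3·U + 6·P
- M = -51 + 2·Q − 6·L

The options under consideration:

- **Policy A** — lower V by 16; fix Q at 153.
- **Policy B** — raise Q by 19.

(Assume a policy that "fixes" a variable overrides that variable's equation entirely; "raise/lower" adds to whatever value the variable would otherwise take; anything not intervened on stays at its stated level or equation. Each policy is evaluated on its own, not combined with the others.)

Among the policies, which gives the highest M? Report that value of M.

Policy A (V − 16, Q := 153):
  V = 16 − 16 = 0
  Q = 153
  U = 147
  B = -42 − 6·0 + 3·153 + 147 = 564
  P = 137 + 2·153 + 3·147 − 3·564 = -808
  L = 300 − 3·147 + 6·(-808) = -4989
  M = -51 + 2·153 − 6·(-4989) = 30189
Policy B (Q + 19):
  V = 16
  Q = 107 + 19 = 126
  U = 147
  B = -42 − 6·16 + 3·126 + 147 = 387
  P = 137 + 2·126 + 3·147 − 3·387 = -331
  L = 300 − 3·147 + 6·(-331) = -2127
  M = -51 + 2·126 − 6·(-2127) = 12963
Comparing — Policy A: M=30189, Policy B: M=12963. Highest is 30189 (Policy A).

30189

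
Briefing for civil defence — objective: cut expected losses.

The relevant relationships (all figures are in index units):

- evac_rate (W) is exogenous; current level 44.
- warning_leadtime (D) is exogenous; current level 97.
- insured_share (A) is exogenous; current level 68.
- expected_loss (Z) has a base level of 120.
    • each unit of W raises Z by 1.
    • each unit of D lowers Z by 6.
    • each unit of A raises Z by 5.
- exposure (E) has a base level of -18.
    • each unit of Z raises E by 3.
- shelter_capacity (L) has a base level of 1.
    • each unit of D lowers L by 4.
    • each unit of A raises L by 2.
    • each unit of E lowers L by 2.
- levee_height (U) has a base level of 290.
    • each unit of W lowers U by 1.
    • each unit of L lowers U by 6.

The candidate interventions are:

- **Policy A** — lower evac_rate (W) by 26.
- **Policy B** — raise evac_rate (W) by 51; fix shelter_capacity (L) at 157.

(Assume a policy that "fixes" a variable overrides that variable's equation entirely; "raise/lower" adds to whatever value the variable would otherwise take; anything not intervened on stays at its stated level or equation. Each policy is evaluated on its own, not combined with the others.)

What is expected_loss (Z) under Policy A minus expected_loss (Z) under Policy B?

Policy A (W − 26):
  W = 44 − 26 = 18
  D = 97
  A = 68
  Z = 120 + 18 − 6·97 + 5·68 = -104
Policy B (W + 51, L := 157):
  W = 44 + 51 = 95
  D = 97
  A = 68
  Z = 120 + 95 − 6·97 + 5·68 = -27
Z: -104 − (-27) = -77

-77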